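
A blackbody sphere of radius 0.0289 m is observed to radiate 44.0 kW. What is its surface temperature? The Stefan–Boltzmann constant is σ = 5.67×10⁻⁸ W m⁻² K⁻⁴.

T ≈ 2930 K

A = 4πr² = 4π × (0.0289)² = 0.0105 m².
From P = σAT⁴, T = (P / σA)^(1/4) = (44000 / (5.67×10⁻⁸ × 0.0105))^(1/4).
T = (7.39×10^13)^(1/4) = 2930 K.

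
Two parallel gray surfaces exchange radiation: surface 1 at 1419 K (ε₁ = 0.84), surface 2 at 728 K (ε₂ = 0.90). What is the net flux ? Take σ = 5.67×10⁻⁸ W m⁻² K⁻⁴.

For two large parallel gray plates, q = σ(T₁⁴ − T₂⁴) / (1/ε₁ + 1/ε₂ − 1).
1/ε₁ + 1/ε₂ − 1 = 1/0.84 + 1/0.90 − 1 = 1.302.
T₁⁴ − T₂⁴ = 4.05×10^12 − 2.81×10^11 = 3.77×10^12 K⁴.
q = 5.67×10⁻⁸ × 3.77×10^12 / 1.302 = 1.64×10^5 W/m².

q ≈ 1.64×10^5 W/m²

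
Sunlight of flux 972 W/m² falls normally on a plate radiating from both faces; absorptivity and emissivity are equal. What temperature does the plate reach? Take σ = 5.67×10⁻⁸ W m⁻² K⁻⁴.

T ≈ 304 K

Absorbed flux αS = emitted flux 2εσT⁴ per unit area; with α = ε this gives T = (S/2σ)^(1/4).
T = (972 / (2 × 5.67×10⁻⁸))^(1/4) = (8.57×10^9)^(1/4).
T = 304 K.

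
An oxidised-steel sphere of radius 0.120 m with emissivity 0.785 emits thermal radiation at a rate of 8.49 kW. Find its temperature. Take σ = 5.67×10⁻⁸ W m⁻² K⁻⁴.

T ≈ 1010 K

A = 4πr² = 4π × (0.120)² = 0.181 m².
From P = εσAT⁴, T = (P / εσA)^(1/4) = (8490 / (0.785 × 5.67×10⁻⁸ × 0.181))^(1/4).
T = (1.05×10^12)^(1/4) = 1010 K.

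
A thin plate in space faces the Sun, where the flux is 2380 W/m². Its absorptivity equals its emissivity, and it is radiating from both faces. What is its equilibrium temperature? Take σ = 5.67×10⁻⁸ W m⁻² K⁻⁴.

T ≈ 381 K

Absorbed flux αS = emitted flux 2εσT⁴ per unit area; with α = ε this gives T = (S/2σ)^(1/4).
T = (2380 / (2 × 5.67×10⁻⁸))^(1/4) = (2.10×10^10)^(1/4).
T = 381 K.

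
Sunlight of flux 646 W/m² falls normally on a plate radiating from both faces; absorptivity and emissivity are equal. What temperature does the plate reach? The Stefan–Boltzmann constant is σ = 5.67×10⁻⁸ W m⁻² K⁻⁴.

Absorbed flux αS = emitted flux 2εσT⁴ per unit area; with α = ε this gives T = (S/2σ)^(1/4).
T = (646 / (2 × 5.67×10⁻⁸))^(1/4) = (5.70×10^9)^(1/4).
T = 275 K.

T ≈ 275 K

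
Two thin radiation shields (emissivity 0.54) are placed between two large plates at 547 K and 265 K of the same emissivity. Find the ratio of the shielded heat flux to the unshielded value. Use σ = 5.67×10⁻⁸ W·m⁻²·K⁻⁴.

ratio ≈ 0.333

With N identical shields there are N+1 = 3 gaps in series, each with the same radiative resistance, so the flux falls to 1/(N+1) of its unshielded value.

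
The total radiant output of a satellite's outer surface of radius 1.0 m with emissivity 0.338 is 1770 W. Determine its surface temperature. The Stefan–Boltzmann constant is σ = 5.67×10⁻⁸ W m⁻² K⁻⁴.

T ≈ 293 K

A = 4πr² = 4π × (1.0)² = 12.6 m².
From P = εσAT⁴, T = (P / εσA)^(1/4) = (1770 / (0.338 × 5.67×10⁻⁸ × 12.6))^(1/4).
T = (7.35×10^9)^(1/4) = 293 K.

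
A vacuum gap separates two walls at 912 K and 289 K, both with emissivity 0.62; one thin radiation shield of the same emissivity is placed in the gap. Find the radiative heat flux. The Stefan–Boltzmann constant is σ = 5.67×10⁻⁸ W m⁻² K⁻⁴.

Each of the 2 gaps contributes resistance (2/ε − 1) = 2/0.62 − 1 = 2.226; total = 4.452.
q = σ(T₁⁴ − T₂⁴) / 4.452 = 5.67×10⁻⁸ × 6.85×10^11 / 4.452 = 8720 W/m².

q ≈ 8720 W/m²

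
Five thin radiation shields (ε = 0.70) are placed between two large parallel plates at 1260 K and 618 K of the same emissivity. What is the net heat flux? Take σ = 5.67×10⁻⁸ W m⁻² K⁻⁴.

q ≈ 12100 W/m²

Each of the 6 gaps contributes resistance (2/ε − 1) = 2/0.70 − 1 = 1.857; total = 11.14.
q = σ(T₁⁴ − T₂⁴) / 11.14 = 5.67×10⁻⁸ × 2.37×10^12 / 11.14 = 12100 W/m².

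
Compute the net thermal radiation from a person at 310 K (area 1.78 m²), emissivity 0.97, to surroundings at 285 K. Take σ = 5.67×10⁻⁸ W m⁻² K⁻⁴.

Q ≈ 258 W

Q = εσA(T⁴ − T_s⁴). T⁴ − T_s⁴ = (310)⁴ − (285)⁴ = 9.24×10^9 − 6.60×10^9 = 2.64×10^9 K⁴.
Q = 0.97 × 5.67×10⁻⁸ × 1.78 × 2.64×10^9 = 258 W.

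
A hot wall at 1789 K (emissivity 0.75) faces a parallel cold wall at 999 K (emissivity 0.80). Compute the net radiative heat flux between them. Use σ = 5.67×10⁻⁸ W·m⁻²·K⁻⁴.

For two large parallel gray plates, q = σ(T₁⁴ − T₂⁴) / (1/ε₁ + 1/ε₂ − 1).
1/ε₁ + 1/ε₂ − 1 = 1/0.75 + 1/0.80 − 1 = 1.583.
T₁⁴ − T₂⁴ = 1.02×10^13 − 9.96×10^11 = 9.25×10^12 K⁴.
q = 5.67×10⁻⁸ × 9.25×10^12 / 1.583 = 3.31×10^5 W/m².

q ≈ 3.31×10^5 W/m²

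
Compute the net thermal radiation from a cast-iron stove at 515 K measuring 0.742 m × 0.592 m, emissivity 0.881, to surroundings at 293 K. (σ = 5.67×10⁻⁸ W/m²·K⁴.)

A = 0.742 × 0.592 = 0.439 m².
Q = εσA(T⁴ − T_s⁴). T⁴ − T_s⁴ = (515)⁴ − (293)⁴ = 7.03×10^10 − 7.37×10^9 = 6.30×10^10 K⁴.
Q = 0.881 × 5.67×10⁻⁸ × 0.439 × 6.30×10^10 = 1380 W.

Q ≈ 1380 W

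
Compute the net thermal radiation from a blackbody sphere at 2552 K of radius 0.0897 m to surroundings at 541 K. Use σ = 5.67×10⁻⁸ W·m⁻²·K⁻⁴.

A = 4πr² = 4π × (0.0897)² = 0.101 m².
Q = σA(T⁴ − T_s⁴). T⁴ − T_s⁴ = (2552)⁴ − (541)⁴ = 4.24×10^13 − 8.57×10^10 = 4.23×10^13 K⁴.
Q = 5.67×10⁻⁸ × 0.101 × 4.23×10^13 = 2.43×10^5 W.

Q ≈ 2.43×10^5 W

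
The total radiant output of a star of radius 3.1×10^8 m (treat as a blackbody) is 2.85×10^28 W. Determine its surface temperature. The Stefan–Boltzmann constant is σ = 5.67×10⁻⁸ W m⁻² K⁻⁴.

T ≈ 25400 K

A = 4πr² = 4π × (3.1×10^8)² = 1.21×10^18 m².
From P = σAT⁴, T = (P / σA)^(1/4) = (2.85×10^28 / (5.67×10⁻⁸ × 1.21×10^18))^(1/4).
T = (4.16×10^17)^(1/4) = 25400 K.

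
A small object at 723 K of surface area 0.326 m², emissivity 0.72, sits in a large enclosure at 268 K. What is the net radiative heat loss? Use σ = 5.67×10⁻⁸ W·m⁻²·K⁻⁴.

Q = εσA(T⁴ − T_s⁴). T⁴ − T_s⁴ = (723)⁴ − (268)⁴ = 2.73×10^11 − 5.16×10^9 = 2.68×10^11 K⁴.
Q = 0.72 × 5.67×10⁻⁸ × 0.326 × 2.68×10^11 = 3570 W.

Q ≈ 3570 W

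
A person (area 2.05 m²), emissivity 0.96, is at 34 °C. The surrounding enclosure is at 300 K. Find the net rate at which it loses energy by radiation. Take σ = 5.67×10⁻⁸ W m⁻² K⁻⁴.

Convert: 34 °C = 307 K.
Q = εσA(T⁴ − T_s⁴). T⁴ − T_s⁴ = (307)⁴ − (300)⁴ = 8.88×10^9 − 8.10×10^9 = 7.83×10^8 K⁴.
Q = 0.96 × 5.67×10⁻⁸ × 2.05 × 7.83×10^8 = 87.4 W.

Q ≈ 87.4 W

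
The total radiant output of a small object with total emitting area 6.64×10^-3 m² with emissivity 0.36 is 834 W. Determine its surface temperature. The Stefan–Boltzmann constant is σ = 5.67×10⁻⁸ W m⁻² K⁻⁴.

T ≈ 1570 K

From P = εσAT⁴, T = (P / εσA)^(1/4) = (834 / (0.36 × 5.67×10⁻⁸ × 6.64×10^-3))^(1/4).
T = (6.15×10^12)^(1/4) = 1570 K.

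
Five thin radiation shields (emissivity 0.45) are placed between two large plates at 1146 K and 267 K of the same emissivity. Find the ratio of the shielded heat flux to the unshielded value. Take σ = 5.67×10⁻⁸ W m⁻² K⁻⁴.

With N identical shields there are N+1 = 6 gaps in series, each with the same radiative resistance, so the flux falls to 1/(N+1) of its unshielded value.

ratio ≈ 0.167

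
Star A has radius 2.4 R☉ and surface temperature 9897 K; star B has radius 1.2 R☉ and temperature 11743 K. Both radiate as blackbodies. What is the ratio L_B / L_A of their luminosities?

L_B/L_A ≈ 0.495

L = 4πR²σT⁴ ∝ R²T⁴, so L_B/L_A = (1.2/2.4)² × (11743/9897)⁴ = 0.250 × 1.98 = 0.495.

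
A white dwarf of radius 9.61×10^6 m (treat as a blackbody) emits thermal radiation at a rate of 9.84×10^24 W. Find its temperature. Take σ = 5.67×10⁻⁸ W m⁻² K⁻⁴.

T ≈ 19700 K

A = 4πr² = 4π × (9.61×10^6)² = 1.16×10^15 m².
From P = σAT⁴, T = (P / σA)^(1/4) = (9.84×10^24 / (5.67×10⁻⁸ × 1.16×10^15))^(1/4).
T = (1.50×10^17)^(1/4) = 19700 K.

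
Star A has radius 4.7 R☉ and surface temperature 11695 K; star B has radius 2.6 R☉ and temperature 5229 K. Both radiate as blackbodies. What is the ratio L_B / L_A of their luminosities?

L = 4πR²σT⁴ ∝ R²T⁴, so L_B/L_A = (2.6/4.7)² × (5229/11695)⁴ = 0.306 × 0.0400 = 0.0122.

L_B/L_A ≈ 0.0122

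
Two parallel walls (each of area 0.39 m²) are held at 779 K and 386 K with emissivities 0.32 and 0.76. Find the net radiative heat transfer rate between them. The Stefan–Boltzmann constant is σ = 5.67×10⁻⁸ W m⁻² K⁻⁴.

Q ≈ 2220 W

For two large parallel gray plates, q = σ(T₁⁴ − T₂⁴) / (1/ε₁ + 1/ε₂ − 1).
1/ε₁ + 1/ε₂ − 1 = 1/0.32 + 1/0.76 − 1 = 3.441.
T₁⁴ − T₂⁴ = 3.68×10^11 − 2.22×10^10 = 3.46×10^11 K⁴.
q = 5.67×10⁻⁸ × 3.46×10^11 / 3.441 = 5700 W/m².
Q = q·A = 5700 × 0.39 = 2220 W.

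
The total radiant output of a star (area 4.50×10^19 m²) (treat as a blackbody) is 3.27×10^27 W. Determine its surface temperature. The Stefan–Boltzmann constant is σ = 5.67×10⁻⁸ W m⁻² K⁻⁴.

From P = σAT⁴, T = (P / σA)^(1/4) = (3.27×10^27 / (5.67×10⁻⁸ × 4.50×10^19))^(1/4).
T = (1.28×10^15)^(1/4) = 5980 K.

T ≈ 5980 K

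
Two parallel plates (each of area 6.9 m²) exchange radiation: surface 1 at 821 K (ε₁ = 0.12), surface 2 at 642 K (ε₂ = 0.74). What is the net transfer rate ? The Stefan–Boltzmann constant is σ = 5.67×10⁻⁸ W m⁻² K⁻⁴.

For two large parallel gray plates, q = σ(T₁⁴ − T₂⁴) / (1/ε₁ + 1/ε₂ − 1).
1/ε₁ + 1/ε₂ − 1 = 1/0.12 + 1/0.74 − 1 = 8.685.
T₁⁴ − T₂⁴ = 4.54×10^11 − 1.70×10^11 = 2.84×10^11 K⁴.
q = 5.67×10⁻⁸ × 2.84×10^11 / 8.685 = 1860 W/m².
Q = q·A = 1860 × 6.9 = 12800 W.

Q ≈ 12800 W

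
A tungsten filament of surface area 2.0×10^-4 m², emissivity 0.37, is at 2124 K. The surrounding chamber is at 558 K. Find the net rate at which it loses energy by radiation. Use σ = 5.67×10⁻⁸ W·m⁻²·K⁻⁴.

Q = εσA(T⁴ − T_s⁴). T⁴ − T_s⁴ = (2124)⁴ − (558)⁴ = 2.04×10^13 − 9.69×10^10 = 2.03×10^13 K⁴.
Q = 0.37 × 5.67×10⁻⁸ × 2.00×10^-4 × 2.03×10^13 = 85.0 W.

Q ≈ 85.0 W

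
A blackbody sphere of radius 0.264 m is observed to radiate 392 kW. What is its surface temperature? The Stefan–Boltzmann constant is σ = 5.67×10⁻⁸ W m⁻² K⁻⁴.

T ≈ 1680 K

A = 4πr² = 4π × (0.264)² = 0.876 m².
From P = σAT⁴, T = (P / σA)^(1/4) = (3.92×10^5 / (5.67×10⁻⁸ × 0.876))^(1/4).
T = (7.89×10^12)^(1/4) = 1680 K.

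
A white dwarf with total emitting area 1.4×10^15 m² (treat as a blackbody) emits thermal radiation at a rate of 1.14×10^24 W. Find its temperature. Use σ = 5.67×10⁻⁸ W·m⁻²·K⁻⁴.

From P = σAT⁴, T = (P / σA)^(1/4) = (1.14×10^24 / (5.67×10⁻⁸ × 1.40×10^15))^(1/4).
T = (1.44×10^16)^(1/4) = 10900 K.

T ≈ 10900 K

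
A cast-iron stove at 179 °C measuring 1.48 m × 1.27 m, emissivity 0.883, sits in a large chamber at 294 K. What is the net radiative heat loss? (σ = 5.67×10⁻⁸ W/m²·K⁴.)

Q ≈ 3220 W

A = 1.48 × 1.27 = 1.88 m².
Convert: 179 °C = 452 K.
Q = εσA(T⁴ − T_s⁴). T⁴ − T_s⁴ = (452)⁴ − (294)⁴ = 4.17×10^10 − 7.47×10^9 = 3.43×10^10 K⁴.
Q = 0.883 × 5.67×10⁻⁸ × 1.88 × 3.43×10^10 = 3220 W.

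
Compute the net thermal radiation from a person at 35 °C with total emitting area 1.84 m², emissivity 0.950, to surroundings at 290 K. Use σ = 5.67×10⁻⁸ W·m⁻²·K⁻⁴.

Q ≈ 191 W

Convert: 35 °C = 308 K.
Q = εσA(T⁴ − T_s⁴). T⁴ − T_s⁴ = (308)⁴ − (290)⁴ = 9.00×10^9 − 7.07×10^9 = 1.93×10^9 K⁴.
Q = 0.950 × 5.67×10⁻⁸ × 1.84 × 1.93×10^9 = 191 W.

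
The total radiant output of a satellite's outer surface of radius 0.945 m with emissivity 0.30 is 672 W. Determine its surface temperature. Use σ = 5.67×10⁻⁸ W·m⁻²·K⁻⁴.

A = 4πr² = 4π × (0.945)² = 11.2 m².
From P = εσAT⁴, T = (P / εσA)^(1/4) = (672 / (0.30 × 5.67×10⁻⁸ × 11.2))^(1/4).
T = (3.52×10^9)^(1/4) = 244 K.

T ≈ 244 K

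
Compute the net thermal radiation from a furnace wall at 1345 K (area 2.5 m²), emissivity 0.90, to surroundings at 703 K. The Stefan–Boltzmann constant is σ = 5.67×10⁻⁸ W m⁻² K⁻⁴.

Q = εσA(T⁴ − T_s⁴). T⁴ − T_s⁴ = (1345)⁴ − (703)⁴ = 3.27×10^12 − 2.44×10^11 = 3.03×10^12 K⁴.
Q = 0.90 × 5.67×10⁻⁸ × 2.50 × 3.03×10^12 = 3.86×10^5 W.

Q ≈ 3.86×10^5 W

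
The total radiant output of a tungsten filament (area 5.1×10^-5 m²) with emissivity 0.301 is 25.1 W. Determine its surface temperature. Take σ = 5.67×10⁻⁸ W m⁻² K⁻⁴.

T ≈ 2320 K

From P = εσAT⁴, T = (P / εσA)^(1/4) = (25.1 / (0.301 × 5.67×10⁻⁸ × 5.10×10^-5))^(1/4).
T = (2.88×10^13)^(1/4) = 2320 K.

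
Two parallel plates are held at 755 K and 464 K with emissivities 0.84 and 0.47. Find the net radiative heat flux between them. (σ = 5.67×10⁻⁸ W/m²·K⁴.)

For two large parallel gray plates, q = σ(T₁⁴ − T₂⁴) / (1/ε₁ + 1/ε₂ − 1).
1/ε₁ + 1/ε₂ − 1 = 1/0.84 + 1/0.47 − 1 = 2.318.
T₁⁴ − T₂⁴ = 3.25×10^11 − 4.64×10^10 = 2.79×10^11 K⁴.
q = 5.67×10⁻⁸ × 2.79×10^11 / 2.318 = 6810 W/m².

q ≈ 6810 W/m²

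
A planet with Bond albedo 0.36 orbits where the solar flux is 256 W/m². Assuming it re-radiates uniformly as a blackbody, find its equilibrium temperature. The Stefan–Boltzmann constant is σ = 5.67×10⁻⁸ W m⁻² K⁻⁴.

T ≈ 164 K

Power absorbed = (1−a)S·πR²; power emitted = 4πR²σT⁴. Equating and cancelling πR²:
T = ((1−a)S / 4σ)^(1/4) = (164 / (4 × 5.67×10⁻⁸))^(1/4) = (7.22×10^8)^(1/4).
T = 164 K.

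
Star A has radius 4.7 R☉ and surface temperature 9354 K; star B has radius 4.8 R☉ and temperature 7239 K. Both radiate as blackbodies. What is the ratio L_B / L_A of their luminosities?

L_B/L_A ≈ 0.374

L = 4πR²σT⁴ ∝ R²T⁴, so L_B/L_A = (4.8/4.7)² × (7239/9354)⁴ = 1.04 × 0.359 = 0.374.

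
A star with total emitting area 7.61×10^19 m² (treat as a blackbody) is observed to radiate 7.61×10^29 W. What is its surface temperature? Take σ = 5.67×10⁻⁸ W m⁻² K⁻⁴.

From P = σAT⁴, T = (P / σA)^(1/4) = (7.61×10^29 / (5.67×10⁻⁸ × 7.61×10^19))^(1/4).
T = (1.76×10^17)^(1/4) = 20500 K.

T ≈ 20500 K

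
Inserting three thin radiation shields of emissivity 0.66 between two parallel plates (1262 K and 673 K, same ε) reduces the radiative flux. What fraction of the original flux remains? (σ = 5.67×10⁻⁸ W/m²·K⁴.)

With N identical shields there are N+1 = 4 gaps in series, each with the same radiative resistance, so the flux falls to 1/(N+1) of its unshielded value.

ratio ≈ 0.250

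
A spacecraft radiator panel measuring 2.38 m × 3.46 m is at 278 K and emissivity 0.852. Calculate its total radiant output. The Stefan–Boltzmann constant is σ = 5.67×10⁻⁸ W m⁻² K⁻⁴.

P ≈ 2380 W

A = 2.38 × 3.46 = 8.23 m².
P = εσAT⁴ = 0.852 × 5.67×10⁻⁸ × 8.23 × (278)⁴ = 0.852 × 5.67×10⁻⁸ × 8.23 × 5.97×10^9.
P = 2380 W.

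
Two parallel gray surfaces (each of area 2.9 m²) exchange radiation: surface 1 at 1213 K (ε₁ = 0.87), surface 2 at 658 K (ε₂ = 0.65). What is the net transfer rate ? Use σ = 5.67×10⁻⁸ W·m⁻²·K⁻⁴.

For two large parallel gray plates, q = σ(T₁⁴ − T₂⁴) / (1/ε₁ + 1/ε₂ − 1).
1/ε₁ + 1/ε₂ − 1 = 1/0.87 + 1/0.65 − 1 = 1.688.
T₁⁴ − T₂⁴ = 2.16×10^12 − 1.87×10^11 = 1.98×10^12 K⁴.
q = 5.67×10⁻⁸ × 1.98×10^12 / 1.688 = 66400 W/m².
Q = q·A = 66400 × 2.9 = 1.93×10^5 W.

Q ≈ 1.93×10^5 W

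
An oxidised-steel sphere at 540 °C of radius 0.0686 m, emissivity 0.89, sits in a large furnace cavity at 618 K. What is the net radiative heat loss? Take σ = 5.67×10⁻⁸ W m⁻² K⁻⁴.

A = 4πr² = 4π × (0.0686)² = 0.0591 m².
Convert: 540 °C = 813 K.
Q = εσA(T⁴ − T_s⁴). T⁴ − T_s⁴ = (813)⁴ − (618)⁴ = 4.37×10^11 − 1.46×10^11 = 2.91×10^11 K⁴.
Q = 0.89 × 5.67×10⁻⁸ × 0.0591 × 2.91×10^11 = 868 W.

Q ≈ 868 W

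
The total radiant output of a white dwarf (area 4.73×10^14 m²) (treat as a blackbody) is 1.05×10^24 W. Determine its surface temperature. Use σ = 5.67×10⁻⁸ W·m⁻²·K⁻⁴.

T ≈ 14100 K

From P = σAT⁴, T = (P / σA)^(1/4) = (1.05×10^24 / (5.67×10⁻⁸ × 4.73×10^14))^(1/4).
T = (3.92×10^16)^(1/4) = 14100 K.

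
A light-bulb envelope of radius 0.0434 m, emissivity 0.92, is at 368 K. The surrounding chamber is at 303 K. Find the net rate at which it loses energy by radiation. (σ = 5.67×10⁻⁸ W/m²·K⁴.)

A = 4πr² = 4π × (0.0434)² = 0.0237 m².
Q = εσA(T⁴ − T_s⁴). T⁴ − T_s⁴ = (368)⁴ − (303)⁴ = 1.83×10^10 − 8.43×10^9 = 9.91×10^9 K⁴.
Q = 0.92 × 5.67×10⁻⁸ × 0.0237 × 9.91×10^9 = 12.2 W.

Q ≈ 12.2 W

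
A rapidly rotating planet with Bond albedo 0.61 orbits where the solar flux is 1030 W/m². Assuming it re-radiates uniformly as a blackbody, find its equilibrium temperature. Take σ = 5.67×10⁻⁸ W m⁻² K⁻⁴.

T ≈ 205 K

Power absorbed = (1−a)S·πR²; power emitted = 4πR²σT⁴. Equating and cancelling πR²:
T = ((1−a)S / 4σ)^(1/4) = (402 / (4 × 5.67×10⁻⁸))^(1/4) = (1.77×10^9)^(1/4).
T = 205 K.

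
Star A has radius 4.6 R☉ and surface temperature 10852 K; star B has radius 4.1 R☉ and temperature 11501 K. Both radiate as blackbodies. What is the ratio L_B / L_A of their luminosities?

L = 4πR²σT⁴ ∝ R²T⁴, so L_B/L_A = (4.1/4.6)² × (11501/10852)⁴ = 0.794 × 1.26 = 1.00.

L_B/L_A ≈ 1.00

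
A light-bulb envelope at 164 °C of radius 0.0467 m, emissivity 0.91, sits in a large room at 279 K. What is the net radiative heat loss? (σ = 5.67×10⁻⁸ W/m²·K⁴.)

A = 4πr² = 4π × (0.0467)² = 0.0274 m².
Convert: 164 °C = 437 K.
Q = εσA(T⁴ − T_s⁴). T⁴ − T_s⁴ = (437)⁴ − (279)⁴ = 3.65×10^10 − 6.06×10^9 = 3.04×10^10 K⁴.
Q = 0.91 × 5.67×10⁻⁸ × 0.0274 × 3.04×10^10 = 43.0 W.

Q ≈ 43.0 W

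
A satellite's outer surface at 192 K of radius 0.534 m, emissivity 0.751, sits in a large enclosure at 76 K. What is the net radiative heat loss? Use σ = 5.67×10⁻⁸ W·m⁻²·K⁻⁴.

A = 4πr² = 4π × (0.534)² = 3.58 m².
Q = εσA(T⁴ − T_s⁴). T⁴ − T_s⁴ = (192)⁴ − (76)⁴ = 1.36×10^9 − 3.34×10^7 = 1.33×10^9 K⁴.
Q = 0.751 × 5.67×10⁻⁸ × 3.58 × 1.33×10^9 = 202 W.

Q ≈ 202 W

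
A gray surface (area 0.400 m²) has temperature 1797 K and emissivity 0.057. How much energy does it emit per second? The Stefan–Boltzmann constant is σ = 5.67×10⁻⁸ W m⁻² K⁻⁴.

P ≈ 13500 W

Stefan–Boltzmann: P = εσAT⁴ = 0.057 × 5.67×10⁻⁸ × 0.400 × (1797)⁴ = 0.057 × 5.67×10⁻⁸ × 0.400 × 1.04×10^13.
P = 13500 W.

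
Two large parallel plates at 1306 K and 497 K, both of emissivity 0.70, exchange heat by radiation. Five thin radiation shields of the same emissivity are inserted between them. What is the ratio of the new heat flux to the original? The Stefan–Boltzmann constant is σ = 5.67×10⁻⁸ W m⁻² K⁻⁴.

With N identical shields there are N+1 = 6 gaps in series, each with the same radiative resistance, so the flux falls to 1/(N+1) of its unshielded value.

ratio ≈ 0.167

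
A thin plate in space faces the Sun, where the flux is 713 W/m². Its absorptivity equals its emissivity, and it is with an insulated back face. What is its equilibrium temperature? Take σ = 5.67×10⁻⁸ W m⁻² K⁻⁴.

T ≈ 335 K

Absorbed flux αS = emitted flux εσT⁴ (one radiating face); with α = ε, T = (S/σ)^(1/4).
T = (713 / 5.67×10⁻⁸)^(1/4) = (1.26×10^10)^(1/4).
T = 335 K.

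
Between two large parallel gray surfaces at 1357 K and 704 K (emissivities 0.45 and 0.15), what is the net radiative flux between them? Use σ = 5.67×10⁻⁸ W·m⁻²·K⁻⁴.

q ≈ 22600 W/m²

For two large parallel gray plates, q = σ(T₁⁴ − T₂⁴) / (1/ε₁ + 1/ε₂ − 1).
1/ε₁ + 1/ε₂ − 1 = 1/0.45 + 1/0.15 − 1 = 7.889.
T₁⁴ − T₂⁴ = 3.39×10^12 − 2.46×10^11 = 3.15×10^12 K⁴.
q = 5.67×10⁻⁸ × 3.15×10^12 / 7.889 = 22600 W/m².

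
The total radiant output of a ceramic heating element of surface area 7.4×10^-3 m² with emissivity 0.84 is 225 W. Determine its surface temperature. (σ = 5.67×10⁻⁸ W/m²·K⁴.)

From P = εσAT⁴, T = (P / εσA)^(1/4) = (225 / (0.84 × 5.67×10⁻⁸ × 7.40×10^-3))^(1/4).
T = (6.38×10^11)^(1/4) = 894 K.

T ≈ 894 K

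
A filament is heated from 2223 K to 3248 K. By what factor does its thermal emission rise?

P ∝ T⁴, so the ratio is (3248/2223)⁴ = (1.461)⁴ = 4.56.

ratio ≈ 4.56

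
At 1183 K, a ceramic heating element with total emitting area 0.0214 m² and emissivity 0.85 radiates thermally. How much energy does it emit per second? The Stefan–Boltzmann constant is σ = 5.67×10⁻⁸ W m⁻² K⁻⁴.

P ≈ 2020 W

P = εσAT⁴ = 0.85 × 5.67×10⁻⁸ × 0.0214 × (1183)⁴ = 0.85 × 5.67×10⁻⁸ × 0.0214 × 1.96×10^12.
P = 2020 W.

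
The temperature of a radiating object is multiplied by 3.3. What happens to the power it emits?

P ∝ T⁴, so the power scales as (3.3)⁴ = 119.

factor ≈ 119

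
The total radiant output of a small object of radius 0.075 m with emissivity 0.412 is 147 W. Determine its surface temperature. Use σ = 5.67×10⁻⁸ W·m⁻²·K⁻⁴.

A = 4πr² = 4π × (0.075)² = 0.0707 m².
From P = εσAT⁴, T = (P / εσA)^(1/4) = (147 / (0.412 × 5.67×10⁻⁸ × 0.0707))^(1/4).
T = (8.90×10^10)^(1/4) = 546 K.

T ≈ 546 K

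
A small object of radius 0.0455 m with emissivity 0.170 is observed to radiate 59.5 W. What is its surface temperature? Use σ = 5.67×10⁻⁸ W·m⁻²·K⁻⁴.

T ≈ 698 K

A = 4πr² = 4π × (0.0455)² = 0.0260 m².
From P = εσAT⁴, T = (P / εσA)^(1/4) = (59.5 / (0.170 × 5.67×10⁻⁸ × 0.0260))^(1/4).
T = (2.37×10^11)^(1/4) = 698 K.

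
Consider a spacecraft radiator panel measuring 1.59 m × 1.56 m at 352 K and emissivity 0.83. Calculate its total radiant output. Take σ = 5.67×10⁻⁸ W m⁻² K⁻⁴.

P ≈ 1790 W

A = 1.59 × 1.56 = 2.48 m².
Stefan–Boltzmann: P = εσAT⁴ = 0.83 × 5.67×10⁻⁸ × 2.48 × (352)⁴ = 0.83 × 5.67×10⁻⁸ × 2.48 × 1.54×10^10.
P = 1790 W.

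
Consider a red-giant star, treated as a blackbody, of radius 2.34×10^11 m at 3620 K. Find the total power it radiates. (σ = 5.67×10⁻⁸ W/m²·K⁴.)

P ≈ 6.70×10^30 W

A = 4πr² = 4π × (2.34×10^11)² = 6.88×10^23 m².
P = σAT⁴ = 5.67×10⁻⁸ × 6.88×10^23 × (3620)⁴ = 5.67×10⁻⁸ × 6.88×10^23 × 1.72×10^14.
P = 6.70×10^30 W.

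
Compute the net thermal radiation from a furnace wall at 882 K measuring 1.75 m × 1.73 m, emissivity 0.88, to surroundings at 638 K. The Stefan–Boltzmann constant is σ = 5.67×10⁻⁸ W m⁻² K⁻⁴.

A = 1.75 × 1.73 = 3.03 m².
Q = εσA(T⁴ − T_s⁴). T⁴ − T_s⁴ = (882)⁴ − (638)⁴ = 6.05×10^11 − 1.66×10^11 = 4.39×10^11 K⁴.
Q = 0.88 × 5.67×10⁻⁸ × 3.03 × 4.39×10^11 = 66400 W.

Q ≈ 66400 W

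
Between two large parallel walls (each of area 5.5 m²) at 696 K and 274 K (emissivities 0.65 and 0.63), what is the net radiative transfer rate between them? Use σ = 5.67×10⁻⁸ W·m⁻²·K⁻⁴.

For two large parallel gray plates, q = σ(T₁⁴ − T₂⁴) / (1/ε₁ + 1/ε₂ − 1).
1/ε₁ + 1/ε₂ − 1 = 1/0.65 + 1/0.63 − 1 = 2.126.
T₁⁴ − T₂⁴ = 2.35×10^11 − 5.64×10^9 = 2.29×10^11 K⁴.
q = 5.67×10⁻⁸ × 2.29×10^11 / 2.126 = 6110 W/m².
Q = q·A = 6110 × 5.5 = 33600 W.

Q ≈ 33600 W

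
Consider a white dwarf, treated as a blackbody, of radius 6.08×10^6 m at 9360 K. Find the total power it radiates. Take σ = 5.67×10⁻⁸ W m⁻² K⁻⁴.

P ≈ 2.02×10^23 W

A = 4πr² = 4π × (6.08×10^6)² = 4.65×10^14 m².
P = σAT⁴ = 5.67×10⁻⁸ × 4.65×10^14 × (9360)⁴ = 5.67×10⁻⁸ × 4.65×10^14 × 7.68×10^15.
P = 2.02×10^23 W.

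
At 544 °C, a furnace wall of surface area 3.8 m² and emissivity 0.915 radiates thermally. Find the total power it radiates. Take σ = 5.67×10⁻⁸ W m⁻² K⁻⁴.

P ≈ 87800 W

544 °C = 817 K.
Stefan–Boltzmann: P = εσAT⁴ = 0.915 × 5.67×10⁻⁸ × 3.80 × (817)⁴ = 0.915 × 5.67×10⁻⁸ × 3.80 × 4.46×10^11.
P = 87800 W.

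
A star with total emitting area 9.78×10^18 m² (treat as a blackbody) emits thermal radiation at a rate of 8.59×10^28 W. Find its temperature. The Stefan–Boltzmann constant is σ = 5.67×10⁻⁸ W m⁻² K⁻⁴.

T ≈ 19800 K

From P = σAT⁴, T = (P / σA)^(1/4) = (8.59×10^28 / (5.67×10⁻⁸ × 9.78×10^18))^(1/4).
T = (1.55×10^17)^(1/4) = 19800 K.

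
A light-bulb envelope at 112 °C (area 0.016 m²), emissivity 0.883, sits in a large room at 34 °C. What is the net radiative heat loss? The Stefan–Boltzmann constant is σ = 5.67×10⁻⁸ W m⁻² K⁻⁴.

Convert: 112 °C = 385 K; 34 °C = 307 K.
Q = εσA(T⁴ − T_s⁴). T⁴ − T_s⁴ = (385)⁴ − (307)⁴ = 2.20×10^10 − 8.88×10^9 = 1.31×10^10 K⁴.
Q = 0.883 × 5.67×10⁻⁸ × 0.0160 × 1.31×10^10 = 10.5 W.

Q ≈ 10.5 W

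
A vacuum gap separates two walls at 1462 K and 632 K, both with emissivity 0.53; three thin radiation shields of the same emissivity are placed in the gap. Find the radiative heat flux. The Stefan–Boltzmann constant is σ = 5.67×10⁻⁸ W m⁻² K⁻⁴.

q ≈ 22500 W/m²

Each of the 4 gaps contributes resistance (2/ε − 1) = 2/0.53 − 1 = 2.774; total = 11.09.
q = σ(T₁⁴ − T₂⁴) / 11.09 = 5.67×10⁻⁸ × 4.41×10^12 / 11.09 = 22500 W/m².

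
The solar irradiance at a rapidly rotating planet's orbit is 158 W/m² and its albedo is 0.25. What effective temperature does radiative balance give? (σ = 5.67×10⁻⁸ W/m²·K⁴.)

Power absorbed = (1−a)S·πR²; power emitted = 4πR²σT⁴. Equating and cancelling πR²:
T = ((1−a)S / 4σ)^(1/4) = (118 / (4 × 5.67×10⁻⁸))^(1/4) = (5.22×10^8)^(1/4).
T = 151 K.

T ≈ 151 K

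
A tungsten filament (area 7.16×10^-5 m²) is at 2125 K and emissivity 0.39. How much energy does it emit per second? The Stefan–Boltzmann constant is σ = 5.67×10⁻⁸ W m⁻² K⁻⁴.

Stefan–Boltzmann: P = εσAT⁴ = 0.39 × 5.67×10⁻⁸ × 7.16×10^-5 × (2125)⁴ = 0.39 × 5.67×10⁻⁸ × 7.16×10^-5 × 2.04×10^13.
P = 32.3 W.

P ≈ 32.3 W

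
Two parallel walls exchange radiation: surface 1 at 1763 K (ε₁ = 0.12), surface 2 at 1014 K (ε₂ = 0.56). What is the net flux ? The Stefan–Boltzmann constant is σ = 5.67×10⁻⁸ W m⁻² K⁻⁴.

q ≈ 53500 W/m²

For two large parallel gray plates, q = σ(T₁⁴ − T₂⁴) / (1/ε₁ + 1/ε₂ − 1).
1/ε₁ + 1/ε₂ − 1 = 1/0.12 + 1/0.56 − 1 = 9.119.
T₁⁴ − T₂⁴ = 9.66×10^12 − 1.06×10^12 = 8.60×10^12 K⁴.
q = 5.67×10⁻⁸ × 8.60×10^12 / 9.119 = 53500 W/m².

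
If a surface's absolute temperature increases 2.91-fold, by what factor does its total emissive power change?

P ∝ T⁴, so the power scales as (2.91)⁴ = 71.7.

factor ≈ 71.7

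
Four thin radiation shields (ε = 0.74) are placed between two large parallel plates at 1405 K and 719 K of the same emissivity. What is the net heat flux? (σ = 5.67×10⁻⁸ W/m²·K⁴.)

q ≈ 24200 W/m²

Each of the 5 gaps contributes resistance (2/ε − 1) = 2/0.74 − 1 = 1.703; total = 8.514.
q = σ(T₁⁴ − T₂⁴) / 8.514 = 5.67×10⁻⁸ × 3.63×10^12 / 8.514 = 24200 W/m².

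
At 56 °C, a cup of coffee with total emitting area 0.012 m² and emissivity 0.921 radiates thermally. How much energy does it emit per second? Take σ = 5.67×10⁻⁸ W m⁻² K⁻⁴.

56 °C = 329 K.
Stefan–Boltzmann: P = εσAT⁴ = 0.921 × 5.67×10⁻⁸ × 0.0120 × (329)⁴ = 0.921 × 5.67×10⁻⁸ × 0.0120 × 1.17×10^10.
P = 7.34 W.

P ≈ 7.34 W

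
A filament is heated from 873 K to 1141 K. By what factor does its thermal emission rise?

ratio ≈ 2.92

P ∝ T⁴, so the ratio is (1141/873)⁴ = (1.307)⁴ = 2.92.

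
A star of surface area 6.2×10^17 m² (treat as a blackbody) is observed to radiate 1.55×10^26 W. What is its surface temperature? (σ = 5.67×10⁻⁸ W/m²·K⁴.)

From P = σAT⁴, T = (P / σA)^(1/4) = (1.55×10^26 / (5.67×10⁻⁸ × 6.20×10^17))^(1/4).
T = (4.41×10^15)^(1/4) = 8150 K.

T ≈ 8150 K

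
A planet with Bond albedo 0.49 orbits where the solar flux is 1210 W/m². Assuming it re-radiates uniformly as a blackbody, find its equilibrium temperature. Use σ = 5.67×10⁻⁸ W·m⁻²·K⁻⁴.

Power absorbed = (1−a)S·πR²; power emitted = 4πR²σT⁴. Equating and cancelling πR²:
T = ((1−a)S / 4σ)^(1/4) = (617 / (4 × 5.67×10⁻⁸))^(1/4) = (2.72×10^9)^(1/4).
T = 228 K.

T ≈ 228 K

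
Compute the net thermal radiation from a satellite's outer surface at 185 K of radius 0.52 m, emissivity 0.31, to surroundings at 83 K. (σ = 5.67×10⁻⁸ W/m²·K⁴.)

Q ≈ 67.1 W

A = 4πr² = 4π × (0.52)² = 3.40 m².
Q = εσA(T⁴ − T_s⁴). T⁴ − T_s⁴ = (185)⁴ − (83)⁴ = 1.17×10^9 − 4.75×10^7 = 1.12×10^9 K⁴.
Q = 0.31 × 5.67×10⁻⁸ × 3.40 × 1.12×10^9 = 67.1 W.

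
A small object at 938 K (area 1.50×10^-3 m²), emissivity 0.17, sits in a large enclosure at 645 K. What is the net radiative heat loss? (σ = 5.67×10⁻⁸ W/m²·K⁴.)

Q = εσA(T⁴ − T_s⁴). T⁴ − T_s⁴ = (938)⁴ − (645)⁴ = 7.74×10^11 − 1.73×10^11 = 6.01×10^11 K⁴.
Q = 0.17 × 5.67×10⁻⁸ × 1.50×10^-3 × 6.01×10^11 = 8.69 W.

Q ≈ 8.69 W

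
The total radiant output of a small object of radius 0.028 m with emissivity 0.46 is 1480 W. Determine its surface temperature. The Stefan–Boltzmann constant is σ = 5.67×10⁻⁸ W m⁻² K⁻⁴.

A = 4πr² = 4π × (0.028)² = 9.85×10^-3 m².
From P = εσAT⁴, T = (P / εσA)^(1/4) = (1480 / (0.46 × 5.67×10⁻⁸ × 9.85×10^-3))^(1/4).
T = (5.76×10^12)^(1/4) = 1550 K.

T ≈ 1550 K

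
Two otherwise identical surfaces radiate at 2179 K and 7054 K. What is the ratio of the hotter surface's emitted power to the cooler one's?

P ∝ T⁴, so the ratio is (7054/2179)⁴ = (3.237)⁴ = 110.

ratio ≈ 110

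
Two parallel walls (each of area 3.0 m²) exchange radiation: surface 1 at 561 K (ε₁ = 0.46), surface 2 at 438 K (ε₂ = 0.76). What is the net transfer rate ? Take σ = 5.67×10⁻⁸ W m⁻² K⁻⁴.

Q ≈ 4250 W

For two large parallel gray plates, q = σ(T₁⁴ − T₂⁴) / (1/ε₁ + 1/ε₂ − 1).
1/ε₁ + 1/ε₂ − 1 = 1/0.46 + 1/0.76 − 1 = 2.490.
T₁⁴ − T₂⁴ = 9.90×10^10 − 3.68×10^10 = 6.22×10^10 K⁴.
q = 5.67×10⁻⁸ × 6.22×10^10 / 2.490 = 1420 W/m².
Q = q·A = 1420 × 3.0 = 4250 W.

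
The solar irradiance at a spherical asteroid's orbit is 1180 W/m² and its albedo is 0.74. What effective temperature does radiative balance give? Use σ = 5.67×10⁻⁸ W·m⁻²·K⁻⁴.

T ≈ 192 K

Power absorbed = (1−a)S·πR²; power emitted = 4πR²σT⁴. Equating and cancelling πR²:
T = ((1−a)S / 4σ)^(1/4) = (307 / (4 × 5.67×10⁻⁸))^(1/4) = (1.35×10^9)^(1/4).
T = 192 K.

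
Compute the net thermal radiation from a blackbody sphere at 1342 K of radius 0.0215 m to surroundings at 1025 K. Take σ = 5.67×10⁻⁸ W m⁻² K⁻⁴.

A = 4πr² = 4π × (0.0215)² = 5.81×10^-3 m².
Q = σA(T⁴ − T_s⁴). T⁴ − T_s⁴ = (1342)⁴ − (1025)⁴ = 3.24×10^12 − 1.10×10^12 = 2.14×10^12 K⁴.
Q = 5.67×10⁻⁸ × 5.81×10^-3 × 2.14×10^12 = 705 W.

Q ≈ 705 W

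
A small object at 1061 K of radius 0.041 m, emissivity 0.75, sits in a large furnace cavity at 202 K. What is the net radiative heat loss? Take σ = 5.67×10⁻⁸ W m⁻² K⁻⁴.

A = 4πr² = 4π × (0.041)² = 0.0211 m².
Q = εσA(T⁴ − T_s⁴). T⁴ − T_s⁴ = (1061)⁴ − (202)⁴ = 1.27×10^12 − 1.66×10^9 = 1.27×10^12 K⁴.
Q = 0.75 × 5.67×10⁻⁸ × 0.0211 × 1.27×10^12 = 1140 W.

Q ≈ 1140 W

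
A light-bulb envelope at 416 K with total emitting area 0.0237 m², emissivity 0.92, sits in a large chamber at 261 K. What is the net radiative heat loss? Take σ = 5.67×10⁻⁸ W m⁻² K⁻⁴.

Q = εσA(T⁴ − T_s⁴). T⁴ − T_s⁴ = (416)⁴ − (261)⁴ = 2.99×10^10 − 4.64×10^9 = 2.53×10^10 K⁴.
Q = 0.92 × 5.67×10⁻⁸ × 0.0237 × 2.53×10^10 = 31.3 W.

Q ≈ 31.3 W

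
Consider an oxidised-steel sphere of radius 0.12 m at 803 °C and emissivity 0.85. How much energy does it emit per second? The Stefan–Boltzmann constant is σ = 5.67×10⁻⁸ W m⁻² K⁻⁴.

A = 4πr² = 4π × (0.12)² = 0.181 m².
803 °C = 1076 K.
Stefan–Boltzmann: P = εσAT⁴ = 0.85 × 5.67×10⁻⁸ × 0.181 × (1076)⁴ = 0.85 × 5.67×10⁻⁸ × 0.181 × 1.34×10^12.
P = 11700 W.

P ≈ 11700 W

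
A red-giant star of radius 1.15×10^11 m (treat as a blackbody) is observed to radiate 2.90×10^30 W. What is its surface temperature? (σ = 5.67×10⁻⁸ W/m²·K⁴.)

A = 4πr² = 4π × (1.15×10^11)² = 1.66×10^23 m².
From P = σAT⁴, T = (P / σA)^(1/4) = (2.90×10^30 / (5.67×10⁻⁸ × 1.66×10^23))^(1/4).
T = (3.08×10^14)^(1/4) = 4190 K.

T ≈ 4190 K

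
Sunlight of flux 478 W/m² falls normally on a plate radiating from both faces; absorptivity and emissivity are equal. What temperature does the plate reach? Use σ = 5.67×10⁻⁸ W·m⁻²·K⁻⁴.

T ≈ 255 K

Absorbed flux αS = emitted flux 2εσT⁴ per unit area; with α = ε this gives T = (S/2σ)^(1/4).
T = (478 / (2 × 5.67×10⁻⁸))^(1/4) = (4.22×10^9)^(1/4).
T = 255 K.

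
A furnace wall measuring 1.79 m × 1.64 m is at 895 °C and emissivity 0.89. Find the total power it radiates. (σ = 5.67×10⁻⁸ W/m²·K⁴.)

A = 1.79 × 1.64 = 2.94 m².
895 °C = 1168 K.
Stefan–Boltzmann: P = εσAT⁴ = 0.89 × 5.67×10⁻⁸ × 2.94 × (1168)⁴ = 0.89 × 5.67×10⁻⁸ × 2.94 × 1.86×10^12.
P = 2.76×10^5 W.

P ≈ 2.76×10^5 W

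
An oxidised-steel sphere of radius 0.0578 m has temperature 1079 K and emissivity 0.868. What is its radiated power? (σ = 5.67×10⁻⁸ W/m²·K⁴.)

P ≈ 2800 W

A = 4πr² = 4π × (0.0578)² = 0.0420 m².
P = εσAT⁴ = 0.868 × 5.67×10⁻⁸ × 0.0420 × (1079)⁴ = 0.868 × 5.67×10⁻⁸ × 0.0420 × 1.36×10^12.
P = 2800 W.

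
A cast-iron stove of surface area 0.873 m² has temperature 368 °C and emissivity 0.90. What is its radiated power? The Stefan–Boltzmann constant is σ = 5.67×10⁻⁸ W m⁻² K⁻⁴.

368 °C = 641 K.
P = εσAT⁴ = 0.90 × 5.67×10⁻⁸ × 0.873 × (641)⁴ = 0.90 × 5.67×10⁻⁸ × 0.873 × 1.69×10^11.
P = 7520 W.

P ≈ 7520 W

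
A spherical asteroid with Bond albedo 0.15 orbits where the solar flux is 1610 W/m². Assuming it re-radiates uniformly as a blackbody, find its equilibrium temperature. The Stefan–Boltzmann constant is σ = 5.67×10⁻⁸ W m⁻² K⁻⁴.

T ≈ 279 K

Power absorbed = (1−a)S·πR²; power emitted = 4πR²σT⁴. Equating and cancelling πR²:
T = ((1−a)S / 4σ)^(1/4) = (1370 / (4 × 5.67×10⁻⁸))^(1/4) = (6.03×10^9)^(1/4).
T = 279 K.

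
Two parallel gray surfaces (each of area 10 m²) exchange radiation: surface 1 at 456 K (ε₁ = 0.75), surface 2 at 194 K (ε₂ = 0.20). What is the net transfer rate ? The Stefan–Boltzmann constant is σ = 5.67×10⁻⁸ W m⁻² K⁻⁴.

For two large parallel gray plates, q = σ(T₁⁴ − T₂⁴) / (1/ε₁ + 1/ε₂ − 1).
1/ε₁ + 1/ε₂ − 1 = 1/0.75 + 1/0.20 − 1 = 5.333.
T₁⁴ − T₂⁴ = 4.32×10^10 − 1.42×10^9 = 4.18×10^10 K⁴.
q = 5.67×10⁻⁸ × 4.18×10^10 / 5.333 = 445 W/m².
Q = q·A = 445 × 10 = 4450 W.

Q ≈ 4450 W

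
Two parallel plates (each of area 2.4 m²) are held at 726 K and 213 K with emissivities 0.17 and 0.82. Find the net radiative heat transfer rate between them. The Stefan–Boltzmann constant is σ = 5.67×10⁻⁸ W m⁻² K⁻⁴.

Q ≈ 6150 W

For two large parallel gray plates, q = σ(T₁⁴ − T₂⁴) / (1/ε₁ + 1/ε₂ − 1).
1/ε₁ + 1/ε₂ − 1 = 1/0.17 + 1/0.82 − 1 = 6.102.
T₁⁴ − T₂⁴ = 2.78×10^11 − 2.06×10^9 = 2.76×10^11 K⁴.
q = 5.67×10⁻⁸ × 2.76×10^11 / 6.102 = 2560 W/m².
Q = q·A = 2560 × 2.4 = 6150 W.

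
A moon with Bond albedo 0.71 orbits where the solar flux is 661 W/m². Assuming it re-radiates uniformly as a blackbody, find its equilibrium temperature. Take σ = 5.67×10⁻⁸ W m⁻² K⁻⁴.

T ≈ 171 K

Power absorbed = (1−a)S·πR²; power emitted = 4πR²σT⁴. Equating and cancelling πR²:
T = ((1−a)S / 4σ)^(1/4) = (192 / (4 × 5.67×10⁻⁸))^(1/4) = (8.45×10^8)^(1/4).
T = 171 K.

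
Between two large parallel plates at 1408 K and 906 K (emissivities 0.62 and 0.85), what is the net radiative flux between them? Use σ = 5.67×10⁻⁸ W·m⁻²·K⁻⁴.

For two large parallel gray plates, q = σ(T₁⁴ − T₂⁴) / (1/ε₁ + 1/ε₂ − 1).
1/ε₁ + 1/ε₂ − 1 = 1/0.62 + 1/0.85 − 1 = 1.789.
T₁⁴ − T₂⁴ = 3.93×10^12 − 6.74×10^11 = 3.26×10^12 K⁴.
q = 5.67×10⁻⁸ × 3.26×10^12 / 1.789 = 1.03×10^5 W/m².

q ≈ 1.03×10^5 W/m²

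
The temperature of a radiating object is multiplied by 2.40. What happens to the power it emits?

factor ≈ 33.2

P ∝ T⁴, so the power scales as (2.40)⁴ = 33.2.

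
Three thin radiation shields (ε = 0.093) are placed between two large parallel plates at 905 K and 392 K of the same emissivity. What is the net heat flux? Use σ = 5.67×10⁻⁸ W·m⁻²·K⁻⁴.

q ≈ 447 W/m²

Each of the 4 gaps contributes resistance (2/ε − 1) = 2/0.093 − 1 = 20.51; total = 82.02.
q = σ(T₁⁴ − T₂⁴) / 82.02 = 5.67×10⁻⁸ × 6.47×10^11 / 82.02 = 447 W/m².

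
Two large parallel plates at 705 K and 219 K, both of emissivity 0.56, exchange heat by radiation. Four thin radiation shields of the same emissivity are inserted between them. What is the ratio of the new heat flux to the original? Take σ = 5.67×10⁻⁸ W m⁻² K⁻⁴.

With N identical shields there are N+1 = 5 gaps in series, each with the same radiative resistance, so the flux falls to 1/(N+1) of its unshielded value.

ratio ≈ 0.200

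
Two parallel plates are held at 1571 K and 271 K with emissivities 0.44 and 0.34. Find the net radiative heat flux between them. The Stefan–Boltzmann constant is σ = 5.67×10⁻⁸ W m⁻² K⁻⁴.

q ≈ 81900 W/m²

For two large parallel gray plates, q = σ(T₁⁴ − T₂⁴) / (1/ε₁ + 1/ε₂ − 1).
1/ε₁ + 1/ε₂ − 1 = 1/0.44 + 1/0.34 − 1 = 4.214.
T₁⁴ − T₂⁴ = 6.09×10^12 − 5.39×10^9 = 6.09×10^12 K⁴.
q = 5.67×10⁻⁸ × 6.09×10^12 / 4.214 = 81900 W/m².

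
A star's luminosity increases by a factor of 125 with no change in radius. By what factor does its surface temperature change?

factor ≈ 3.34

P ∝ T⁴ ⇒ T ∝ P^(1/4), so T scales by (125)^(1/4) = 3.34.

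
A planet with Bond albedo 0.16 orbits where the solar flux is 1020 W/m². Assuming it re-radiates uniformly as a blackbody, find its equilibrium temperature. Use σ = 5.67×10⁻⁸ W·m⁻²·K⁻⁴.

T ≈ 248 K

Power absorbed = (1−a)S·πR²; power emitted = 4πR²σT⁴. Equating and cancelling πR²:
T = ((1−a)S / 4σ)^(1/4) = (857 / (4 × 5.67×10⁻⁸))^(1/4) = (3.78×10^9)^(1/4).
T = 248 K.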